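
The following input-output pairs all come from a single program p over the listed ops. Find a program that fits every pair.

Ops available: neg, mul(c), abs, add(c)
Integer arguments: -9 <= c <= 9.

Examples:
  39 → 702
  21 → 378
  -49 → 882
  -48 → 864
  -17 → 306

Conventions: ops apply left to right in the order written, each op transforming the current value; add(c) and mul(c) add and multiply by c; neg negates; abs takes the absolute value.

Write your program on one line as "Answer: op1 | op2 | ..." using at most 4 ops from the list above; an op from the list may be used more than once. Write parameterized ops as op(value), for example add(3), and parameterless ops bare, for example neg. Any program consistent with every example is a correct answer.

mul(2) | abs | mul(9)

Check, running the answer program on each example:
  39 -> 78 -> 78 -> 702
  21 -> 42 -> 42 -> 378
  -49 -> -98 -> 98 -> 882
  -48 -> -96 -> 96 -> 864
  -17 -> -34 -> 34 -> 306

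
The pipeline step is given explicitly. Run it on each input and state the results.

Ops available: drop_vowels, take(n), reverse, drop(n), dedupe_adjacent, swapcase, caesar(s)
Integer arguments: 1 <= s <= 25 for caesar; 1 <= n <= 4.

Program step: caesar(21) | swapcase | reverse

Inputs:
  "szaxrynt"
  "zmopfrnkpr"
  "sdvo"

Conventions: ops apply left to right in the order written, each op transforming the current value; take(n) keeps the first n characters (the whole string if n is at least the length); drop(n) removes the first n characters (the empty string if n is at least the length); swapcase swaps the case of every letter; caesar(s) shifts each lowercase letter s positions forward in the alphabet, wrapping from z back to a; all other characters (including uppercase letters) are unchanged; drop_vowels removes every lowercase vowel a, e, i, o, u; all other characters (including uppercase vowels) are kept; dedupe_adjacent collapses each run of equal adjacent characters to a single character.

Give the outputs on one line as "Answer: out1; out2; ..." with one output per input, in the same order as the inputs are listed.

Execution, op by op:
  "szaxrynt" -> "nuvsmtio" -> "NUVSMTIO" -> "OITMSVUN"
  "zmopfrnkpr" -> "uhjkamifkm" -> "UHJKAMIFKM" -> "MKFIMAKJHU"
  "sdvo" -> "nyqj" -> "NYQJ" -> "JQYN"

"OITMSVUN"; "MKFIMAKJHU"; "JQYN"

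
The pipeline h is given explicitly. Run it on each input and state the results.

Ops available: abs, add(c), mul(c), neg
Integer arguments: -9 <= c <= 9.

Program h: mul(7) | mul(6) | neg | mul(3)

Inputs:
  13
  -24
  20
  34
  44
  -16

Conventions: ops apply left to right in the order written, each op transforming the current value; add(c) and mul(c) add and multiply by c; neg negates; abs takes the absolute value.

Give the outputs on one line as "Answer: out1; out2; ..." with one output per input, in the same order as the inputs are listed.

-1638; 3024; -2520; -4284; -5544; 2016

Execution, op by op:
  13 -> 91 -> 546 -> -546 -> -1638
  -24 -> -168 -> -1008 -> 1008 -> 3024
  20 -> 140 -> 840 -> -840 -> -2520
  34 -> 238 -> 1428 -> -1428 -> -4284
  44 -> 308 -> 1848 -> -1848 -> -5544
  -16 -> -112 -> -672 -> 672 -> 2016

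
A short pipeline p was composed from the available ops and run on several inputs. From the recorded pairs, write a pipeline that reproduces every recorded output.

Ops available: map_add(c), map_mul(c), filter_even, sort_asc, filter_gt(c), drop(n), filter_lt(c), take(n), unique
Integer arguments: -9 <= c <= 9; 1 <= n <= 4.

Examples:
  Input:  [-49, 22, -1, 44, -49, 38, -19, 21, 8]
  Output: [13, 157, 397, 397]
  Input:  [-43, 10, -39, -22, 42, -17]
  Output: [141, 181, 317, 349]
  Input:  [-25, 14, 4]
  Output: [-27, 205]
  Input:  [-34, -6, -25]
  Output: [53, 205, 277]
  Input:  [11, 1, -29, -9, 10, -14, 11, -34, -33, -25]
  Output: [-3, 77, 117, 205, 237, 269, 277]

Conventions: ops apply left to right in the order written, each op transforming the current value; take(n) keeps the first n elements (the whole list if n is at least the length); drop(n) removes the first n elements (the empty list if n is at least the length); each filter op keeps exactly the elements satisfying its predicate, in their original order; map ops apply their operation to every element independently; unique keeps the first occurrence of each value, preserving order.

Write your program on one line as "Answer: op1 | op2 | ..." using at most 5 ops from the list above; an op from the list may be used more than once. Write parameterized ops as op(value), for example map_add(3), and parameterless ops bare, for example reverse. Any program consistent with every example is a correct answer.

sort_asc | filter_lt(7) | map_mul(-8) | sort_asc | map_add(5)

Check, running the answer program on each example:
  [-49, 22, -1, 44, -49, 38, -19, 21, 8] -> [-49, -49, -19, -1, 8, 21, 22, 38, 44] -> [-49, -49, -19, -1] -> [392, 392, 152, 8] -> [8, 152, 392, 392] -> [13, 157, 397, 397]
  [-43, 10, -39, -22, 42, -17] -> [-43, -39, -22, -17, 10, 42] -> [-43, -39, -22, -17] -> [344, 312, 176, 136] -> [136, 176, 312, 344] -> [141, 181, 317, 349]
  [-25, 14, 4] -> [-25, 4, 14] -> [-25, 4] -> [200, -32] -> [-32, 200] -> [-27, 205]
  [-34, -6, -25] -> [-34, -25, -6] -> [-34, -25, -6] -> [272, 200, 48] -> [48, 200, 272] -> [53, 205, 277]
  [11, 1, -29, -9, 10, -14, 11, -34, -33, -25] -> [-34, -33, -29, -25, -14, -9, 1, 10, 11, 11] -> [-34, -33, -29, -25, -14, -9, 1] -> [272, 264, 232, 200, 112, 72, -8] -> [-8, 72, 112, 200, 232, 264, 272] -> [-3, 77, 117, 205, 237, 269, 277]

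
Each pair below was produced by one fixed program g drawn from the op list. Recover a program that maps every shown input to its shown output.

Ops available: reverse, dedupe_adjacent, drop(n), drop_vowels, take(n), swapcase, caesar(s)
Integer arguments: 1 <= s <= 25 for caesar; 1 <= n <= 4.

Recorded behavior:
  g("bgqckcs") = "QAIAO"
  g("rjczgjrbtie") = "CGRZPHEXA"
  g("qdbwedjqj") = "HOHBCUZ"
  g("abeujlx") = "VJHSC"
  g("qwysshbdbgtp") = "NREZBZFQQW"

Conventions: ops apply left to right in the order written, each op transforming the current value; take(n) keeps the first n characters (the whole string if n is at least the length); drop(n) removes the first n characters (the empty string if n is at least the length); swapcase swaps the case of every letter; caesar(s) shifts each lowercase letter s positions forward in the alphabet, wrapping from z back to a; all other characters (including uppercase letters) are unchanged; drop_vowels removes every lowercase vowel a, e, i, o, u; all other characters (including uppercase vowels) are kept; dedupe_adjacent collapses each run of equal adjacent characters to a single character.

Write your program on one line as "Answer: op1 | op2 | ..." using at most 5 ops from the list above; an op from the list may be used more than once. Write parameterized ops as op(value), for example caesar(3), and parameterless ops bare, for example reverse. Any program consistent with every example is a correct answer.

caesar(24) | drop(2) | reverse | swapcase

Check, running the answer program on each example:
  "bgqckcs" -> "zeoaiaq" -> "oaiaq" -> "qaiao" -> "QAIAO"
  "rjczgjrbtie" -> "phaxehpzrgc" -> "axehpzrgc" -> "cgrzphexa" -> "CGRZPHEXA"
  "qdbwedjqj" -> "obzucbhoh" -> "zucbhoh" -> "hohbcuz" -> "HOHBCUZ"
  "abeujlx" -> "yzcshjv" -> "cshjv" -> "vjhsc" -> "VJHSC"
  "qwysshbdbgtp" -> "ouwqqfzbzern" -> "wqqfzbzern" -> "nrezbzfqqw" -> "NREZBZFQQW"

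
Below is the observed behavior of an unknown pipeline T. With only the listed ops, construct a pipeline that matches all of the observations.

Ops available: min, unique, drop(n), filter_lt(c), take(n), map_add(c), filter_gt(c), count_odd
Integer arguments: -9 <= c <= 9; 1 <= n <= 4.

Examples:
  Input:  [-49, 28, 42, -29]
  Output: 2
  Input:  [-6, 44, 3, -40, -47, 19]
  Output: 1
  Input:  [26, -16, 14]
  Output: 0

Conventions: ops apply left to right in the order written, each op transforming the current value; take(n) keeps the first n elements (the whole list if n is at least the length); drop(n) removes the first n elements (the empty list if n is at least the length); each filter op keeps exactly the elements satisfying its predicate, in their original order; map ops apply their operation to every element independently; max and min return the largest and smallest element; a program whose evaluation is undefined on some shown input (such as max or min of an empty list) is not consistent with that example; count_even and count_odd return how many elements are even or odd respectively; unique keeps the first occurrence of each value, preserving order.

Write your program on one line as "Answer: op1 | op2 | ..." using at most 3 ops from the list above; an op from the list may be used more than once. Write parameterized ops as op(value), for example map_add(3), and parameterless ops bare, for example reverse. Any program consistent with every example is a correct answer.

filter_lt(-3) | map_add(8) | count_odd

Check, running the answer program on each example:
  [-49, 28, 42, -29] -> [-49, -29] -> [-41, -21] -> 2
  [-6, 44, 3, -40, -47, 19] -> [-6, -40, -47] -> [2, -32, -39] -> 1
  [26, -16, 14] -> [-16] -> [-8] -> 0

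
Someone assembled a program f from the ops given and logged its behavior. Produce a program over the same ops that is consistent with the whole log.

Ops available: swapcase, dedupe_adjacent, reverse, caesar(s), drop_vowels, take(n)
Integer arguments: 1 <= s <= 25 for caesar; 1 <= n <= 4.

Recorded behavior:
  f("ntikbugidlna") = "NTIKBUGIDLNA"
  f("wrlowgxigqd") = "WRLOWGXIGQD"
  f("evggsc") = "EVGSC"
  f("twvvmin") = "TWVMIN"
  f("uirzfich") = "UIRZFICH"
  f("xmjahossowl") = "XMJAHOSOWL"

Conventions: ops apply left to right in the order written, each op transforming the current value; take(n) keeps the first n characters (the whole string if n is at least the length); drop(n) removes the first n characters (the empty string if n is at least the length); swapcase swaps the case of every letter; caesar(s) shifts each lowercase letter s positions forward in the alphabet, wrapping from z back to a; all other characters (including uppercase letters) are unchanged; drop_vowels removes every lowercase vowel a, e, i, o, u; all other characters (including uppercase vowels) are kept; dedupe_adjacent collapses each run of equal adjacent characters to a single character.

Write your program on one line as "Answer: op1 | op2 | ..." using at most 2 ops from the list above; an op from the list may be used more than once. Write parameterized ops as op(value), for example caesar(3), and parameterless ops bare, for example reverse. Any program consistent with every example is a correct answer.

dedupe_adjacent | swapcase

Check, running the answer program on each example:
  "ntikbugidlna" -> "ntikbugidlna" -> "NTIKBUGIDLNA"
  "wrlowgxigqd" -> "wrlowgxigqd" -> "WRLOWGXIGQD"
  "evggsc" -> "evgsc" -> "EVGSC"
  "twvvmin" -> "twvmin" -> "TWVMIN"
  "uirzfich" -> "uirzfich" -> "UIRZFICH"
  "xmjahossowl" -> "xmjahosowl" -> "XMJAHOSOWL"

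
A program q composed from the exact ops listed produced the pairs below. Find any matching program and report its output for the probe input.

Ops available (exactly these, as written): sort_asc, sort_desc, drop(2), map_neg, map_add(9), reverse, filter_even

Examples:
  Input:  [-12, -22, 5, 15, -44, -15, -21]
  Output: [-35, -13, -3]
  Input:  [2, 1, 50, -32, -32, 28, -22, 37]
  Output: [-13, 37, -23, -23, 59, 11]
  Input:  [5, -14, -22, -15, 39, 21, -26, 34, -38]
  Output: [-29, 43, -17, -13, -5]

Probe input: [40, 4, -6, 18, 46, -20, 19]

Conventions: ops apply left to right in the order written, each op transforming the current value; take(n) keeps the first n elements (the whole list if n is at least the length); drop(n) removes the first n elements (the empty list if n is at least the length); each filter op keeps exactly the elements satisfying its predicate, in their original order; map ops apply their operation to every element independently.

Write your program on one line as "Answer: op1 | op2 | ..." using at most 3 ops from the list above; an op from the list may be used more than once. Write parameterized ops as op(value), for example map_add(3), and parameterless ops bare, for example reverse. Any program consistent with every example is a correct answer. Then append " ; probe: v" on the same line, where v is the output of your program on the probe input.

filter_even | reverse | map_add(9) ; probe: [-11, 55, 27, 3, 13, 49]

Check, running the answer program on each example:
  [-12, -22, 5, 15, -44, -15, -21] -> [-12, -22, -44] -> [-44, -22, -12] -> [-35, -13, -3]
  [2, 1, 50, -32, -32, 28, -22, 37] -> [2, 50, -32, -32, 28, -22] -> [-22, 28, -32, -32, 50, 2] -> [-13, 37, -23, -23, 59, 11]
  [5, -14, -22, -15, 39, 21, -26, 34, -38] -> [-14, -22, -26, 34, -38] -> [-38, 34, -26, -22, -14] -> [-29, 43, -17, -13, -5]
  probe: [40, 4, -6, 18, 46, -20, 19] -> [40, 4, -6, 18, 46, -20] -> [-20, 46, 18, -6, 4, 40] -> [-11, 55, 27, 3, 13, 49]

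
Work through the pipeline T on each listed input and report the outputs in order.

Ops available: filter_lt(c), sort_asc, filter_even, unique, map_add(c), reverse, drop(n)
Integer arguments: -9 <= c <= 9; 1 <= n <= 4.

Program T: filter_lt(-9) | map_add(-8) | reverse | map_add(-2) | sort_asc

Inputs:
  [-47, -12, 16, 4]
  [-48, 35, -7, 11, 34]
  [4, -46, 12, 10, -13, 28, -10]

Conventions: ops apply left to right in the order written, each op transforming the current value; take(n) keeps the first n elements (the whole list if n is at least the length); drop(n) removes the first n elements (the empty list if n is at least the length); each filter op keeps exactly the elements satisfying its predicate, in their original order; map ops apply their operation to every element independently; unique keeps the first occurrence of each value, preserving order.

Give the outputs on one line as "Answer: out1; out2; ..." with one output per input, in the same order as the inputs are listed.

[-57, -22]; [-58]; [-56, -23, -20]

Execution, op by op:
  [-47, -12, 16, 4] -> [-47, -12] -> [-55, -20] -> [-20, -55] -> [-22, -57] -> [-57, -22]
  [-48, 35, -7, 11, 34] -> [-48] -> [-56] -> [-56] -> [-58] -> [-58]
  [4, -46, 12, 10, -13, 28, -10] -> [-46, -13, -10] -> [-54, -21, -18] -> [-18, -21, -54] -> [-20, -23, -56] -> [-56, -23, -20]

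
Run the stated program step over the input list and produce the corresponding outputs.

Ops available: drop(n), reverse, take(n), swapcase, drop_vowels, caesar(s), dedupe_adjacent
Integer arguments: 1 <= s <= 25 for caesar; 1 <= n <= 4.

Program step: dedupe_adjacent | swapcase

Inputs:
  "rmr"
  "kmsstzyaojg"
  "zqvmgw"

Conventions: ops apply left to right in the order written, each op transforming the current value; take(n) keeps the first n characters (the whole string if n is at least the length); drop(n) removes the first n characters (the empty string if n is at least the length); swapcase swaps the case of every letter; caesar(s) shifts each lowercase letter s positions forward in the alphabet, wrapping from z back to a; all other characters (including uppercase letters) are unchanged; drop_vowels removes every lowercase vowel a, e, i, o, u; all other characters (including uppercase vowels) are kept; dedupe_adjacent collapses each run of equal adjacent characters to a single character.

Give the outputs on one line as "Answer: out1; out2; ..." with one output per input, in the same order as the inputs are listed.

"RMR"; "KMSTZYAOJG"; "ZQVMGW"

Execution, op by op:
  "rmr" -> "rmr" -> "RMR"
  "kmsstzyaojg" -> "kmstzyaojg" -> "KMSTZYAOJG"
  "zqvmgw" -> "zqvmgw" -> "ZQVMGW"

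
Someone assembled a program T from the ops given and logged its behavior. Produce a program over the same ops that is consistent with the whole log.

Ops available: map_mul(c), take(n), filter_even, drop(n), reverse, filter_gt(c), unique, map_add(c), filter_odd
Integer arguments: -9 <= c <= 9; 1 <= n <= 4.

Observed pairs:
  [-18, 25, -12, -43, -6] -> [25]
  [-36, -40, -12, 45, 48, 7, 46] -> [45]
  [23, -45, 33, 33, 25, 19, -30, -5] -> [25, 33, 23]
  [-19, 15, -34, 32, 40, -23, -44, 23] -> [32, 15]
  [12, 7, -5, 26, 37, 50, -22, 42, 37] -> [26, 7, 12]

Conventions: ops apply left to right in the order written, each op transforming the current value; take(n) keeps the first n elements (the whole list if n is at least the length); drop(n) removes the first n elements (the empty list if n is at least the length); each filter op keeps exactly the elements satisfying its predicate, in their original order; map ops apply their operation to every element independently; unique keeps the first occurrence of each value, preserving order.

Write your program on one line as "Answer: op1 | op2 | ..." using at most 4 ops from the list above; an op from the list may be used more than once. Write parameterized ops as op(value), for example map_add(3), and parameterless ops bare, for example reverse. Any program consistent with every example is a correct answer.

unique | take(4) | reverse | filter_gt(-1)

Check, running the answer program on each example:
  [-18, 25, -12, -43, -6] -> [-18, 25, -12, -43, -6] -> [-18, 25, -12, -43] -> [-43, -12, 25, -18] -> [25]
  [-36, -40, -12, 45, 48, 7, 46] -> [-36, -40, -12, 45, 48, 7, 46] -> [-36, -40, -12, 45] -> [45, -12, -40, -36] -> [45]
  [23, -45, 33, 33, 25, 19, -30, -5] -> [23, -45, 33, 25, 19, -30, -5] -> [23, -45, 33, 25] -> [25, 33, -45, 23] -> [25, 33, 23]
  [-19, 15, -34, 32, 40, -23, -44, 23] -> [-19, 15, -34, 32, 40, -23, -44, 23] -> [-19, 15, -34, 32] -> [32, -34, 15, -19] -> [32, 15]
  [12, 7, -5, 26, 37, 50, -22, 42, 37] -> [12, 7, -5, 26, 37, 50, -22, 42] -> [12, 7, -5, 26] -> [26, -5, 7, 12] -> [26, 7, 12]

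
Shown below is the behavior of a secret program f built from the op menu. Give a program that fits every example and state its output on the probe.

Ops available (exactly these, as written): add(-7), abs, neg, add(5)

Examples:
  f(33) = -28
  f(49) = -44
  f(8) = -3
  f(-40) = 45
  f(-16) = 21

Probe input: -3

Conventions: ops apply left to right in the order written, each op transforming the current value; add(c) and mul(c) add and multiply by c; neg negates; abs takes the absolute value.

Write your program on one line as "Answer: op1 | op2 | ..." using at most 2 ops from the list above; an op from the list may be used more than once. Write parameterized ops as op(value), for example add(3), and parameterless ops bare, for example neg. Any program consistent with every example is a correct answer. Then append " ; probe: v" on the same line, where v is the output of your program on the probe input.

neg | add(5) ; probe: 8

Check, running the answer program on each example:
  33 -> -33 -> -28
  49 -> -49 -> -44
  8 -> -8 -> -3
  -40 -> 40 -> 45
  -16 -> 16 -> 21
  probe: -3 -> 3 -> 8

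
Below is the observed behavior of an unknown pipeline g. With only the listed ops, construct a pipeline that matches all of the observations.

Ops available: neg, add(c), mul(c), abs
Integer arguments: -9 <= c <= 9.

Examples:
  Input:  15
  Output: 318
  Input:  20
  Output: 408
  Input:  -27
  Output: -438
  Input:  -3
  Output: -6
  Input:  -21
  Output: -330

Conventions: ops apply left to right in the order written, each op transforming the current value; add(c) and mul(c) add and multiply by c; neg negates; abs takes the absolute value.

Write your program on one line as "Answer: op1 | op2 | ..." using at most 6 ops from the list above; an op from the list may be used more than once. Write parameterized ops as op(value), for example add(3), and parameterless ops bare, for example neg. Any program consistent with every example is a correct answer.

mul(-3) | add(-9) | add(3) | add(-2) | mul(-6)

Check, running the answer program on each example:
  15 -> -45 -> -54 -> -51 -> -53 -> 318
  20 -> -60 -> -69 -> -66 -> -68 -> 408
  -27 -> 81 -> 72 -> 75 -> 73 -> -438
  -3 -> 9 -> 0 -> 3 -> 1 -> -6
  -21 -> 63 -> 54 -> 57 -> 55 -> -330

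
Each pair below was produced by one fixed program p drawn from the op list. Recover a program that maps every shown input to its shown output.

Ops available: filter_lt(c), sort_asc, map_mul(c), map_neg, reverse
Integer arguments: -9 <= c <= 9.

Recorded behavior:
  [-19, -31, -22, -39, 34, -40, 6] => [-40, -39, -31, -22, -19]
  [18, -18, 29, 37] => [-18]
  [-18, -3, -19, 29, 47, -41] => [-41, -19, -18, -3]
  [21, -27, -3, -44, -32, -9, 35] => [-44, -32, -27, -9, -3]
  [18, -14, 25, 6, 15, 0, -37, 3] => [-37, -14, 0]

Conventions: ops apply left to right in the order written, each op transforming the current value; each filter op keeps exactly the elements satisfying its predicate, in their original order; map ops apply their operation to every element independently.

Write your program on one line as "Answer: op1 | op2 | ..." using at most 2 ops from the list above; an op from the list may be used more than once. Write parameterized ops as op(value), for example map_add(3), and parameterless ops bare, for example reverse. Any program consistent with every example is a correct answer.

sort_asc | filter_lt(1)

Check, running the answer program on each example:
  [-19, -31, -22, -39, 34, -40, 6] -> [-40, -39, -31, -22, -19, 6, 34] -> [-40, -39, -31, -22, -19]
  [18, -18, 29, 37] -> [-18, 18, 29, 37] -> [-18]
  [-18, -3, -19, 29, 47, -41] -> [-41, -19, -18, -3, 29, 47] -> [-41, -19, -18, -3]
  [21, -27, -3, -44, -32, -9, 35] -> [-44, -32, -27, -9, -3, 21, 35] -> [-44, -32, -27, -9, -3]
  [18, -14, 25, 6, 15, 0, -37, 3] -> [-37, -14, 0, 3, 6, 15, 18, 25] -> [-37, -14, 0]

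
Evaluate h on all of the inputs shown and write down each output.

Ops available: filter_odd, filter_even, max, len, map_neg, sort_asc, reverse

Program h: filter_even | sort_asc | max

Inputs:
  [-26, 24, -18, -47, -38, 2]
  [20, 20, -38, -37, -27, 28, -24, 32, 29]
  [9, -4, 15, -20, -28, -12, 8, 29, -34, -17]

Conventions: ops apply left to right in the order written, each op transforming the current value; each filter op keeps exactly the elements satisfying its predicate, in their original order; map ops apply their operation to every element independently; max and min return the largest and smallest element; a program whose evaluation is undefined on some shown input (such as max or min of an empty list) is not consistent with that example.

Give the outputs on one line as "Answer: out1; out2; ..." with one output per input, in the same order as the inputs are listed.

Execution, op by op:
  [-26, 24, -18, -47, -38, 2] -> [-26, 24, -18, -38, 2] -> [-38, -26, -18, 2, 24] -> 24
  [20, 20, -38, -37, -27, 28, -24, 32, 29] -> [20, 20, -38, 28, -24, 32] -> [-38, -24, 20, 20, 28, 32] -> 32
  [9, -4, 15, -20, -28, -12, 8, 29, -34, -17] -> [-4, -20, -28, -12, 8, -34] -> [-34, -28, -20, -12, -4, 8] -> 8

24; 32; 8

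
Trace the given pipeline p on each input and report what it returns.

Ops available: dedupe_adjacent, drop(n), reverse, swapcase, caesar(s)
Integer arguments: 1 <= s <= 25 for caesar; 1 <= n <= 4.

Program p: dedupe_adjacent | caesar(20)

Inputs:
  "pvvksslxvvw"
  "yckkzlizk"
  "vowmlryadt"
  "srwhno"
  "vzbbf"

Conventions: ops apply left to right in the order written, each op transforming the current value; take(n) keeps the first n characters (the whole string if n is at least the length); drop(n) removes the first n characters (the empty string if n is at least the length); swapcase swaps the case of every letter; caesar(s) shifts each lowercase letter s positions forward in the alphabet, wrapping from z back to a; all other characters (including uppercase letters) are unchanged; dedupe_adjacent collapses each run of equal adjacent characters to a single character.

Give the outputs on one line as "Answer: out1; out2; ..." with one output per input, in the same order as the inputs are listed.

Execution, op by op:
  "pvvksslxvvw" -> "pvkslxvw" -> "jpemfrpq"
  "yckkzlizk" -> "yckzlizk" -> "swetfcte"
  "vowmlryadt" -> "vowmlryadt" -> "piqgflsuxn"
  "srwhno" -> "srwhno" -> "mlqbhi"
  "vzbbf" -> "vzbf" -> "ptvz"

"jpemfrpq"; "swetfcte"; "piqgflsuxn"; "mlqbhi"; "ptvz"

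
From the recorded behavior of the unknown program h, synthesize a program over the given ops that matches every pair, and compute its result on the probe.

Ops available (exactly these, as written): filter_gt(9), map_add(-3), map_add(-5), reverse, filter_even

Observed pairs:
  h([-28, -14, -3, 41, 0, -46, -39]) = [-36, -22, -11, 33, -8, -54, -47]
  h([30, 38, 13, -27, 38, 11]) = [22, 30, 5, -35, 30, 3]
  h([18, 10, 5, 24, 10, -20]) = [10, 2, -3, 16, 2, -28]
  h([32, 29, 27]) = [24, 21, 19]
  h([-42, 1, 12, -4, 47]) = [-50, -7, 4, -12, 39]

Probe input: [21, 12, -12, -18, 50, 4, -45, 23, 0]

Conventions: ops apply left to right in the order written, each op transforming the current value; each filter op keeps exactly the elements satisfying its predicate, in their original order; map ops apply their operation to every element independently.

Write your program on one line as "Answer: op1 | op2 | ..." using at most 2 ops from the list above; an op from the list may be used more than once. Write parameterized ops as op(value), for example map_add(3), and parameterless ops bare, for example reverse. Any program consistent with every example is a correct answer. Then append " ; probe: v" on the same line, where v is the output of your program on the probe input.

map_add(-5) | map_add(-3) ; probe: [13, 4, -20, -26, 42, -4, -53, 15, -8]

Check, running the answer program on each example:
  [-28, -14, -3, 41, 0, -46, -39] -> [-33, -19, -8, 36, -5, -51, -44] -> [-36, -22, -11, 33, -8, -54, -47]
  [30, 38, 13, -27, 38, 11] -> [25, 33, 8, -32, 33, 6] -> [22, 30, 5, -35, 30, 3]
  [18, 10, 5, 24, 10, -20] -> [13, 5, 0, 19, 5, -25] -> [10, 2, -3, 16, 2, -28]
  [32, 29, 27] -> [27, 24, 22] -> [24, 21, 19]
  [-42, 1, 12, -4, 47] -> [-47, -4, 7, -9, 42] -> [-50, -7, 4, -12, 39]
  probe: [21, 12, -12, -18, 50, 4, -45, 23, 0] -> [16, 7, -17, -23, 45, -1, -50, 18, -5] -> [13, 4, -20, -26, 42, -4, -53, 15, -8]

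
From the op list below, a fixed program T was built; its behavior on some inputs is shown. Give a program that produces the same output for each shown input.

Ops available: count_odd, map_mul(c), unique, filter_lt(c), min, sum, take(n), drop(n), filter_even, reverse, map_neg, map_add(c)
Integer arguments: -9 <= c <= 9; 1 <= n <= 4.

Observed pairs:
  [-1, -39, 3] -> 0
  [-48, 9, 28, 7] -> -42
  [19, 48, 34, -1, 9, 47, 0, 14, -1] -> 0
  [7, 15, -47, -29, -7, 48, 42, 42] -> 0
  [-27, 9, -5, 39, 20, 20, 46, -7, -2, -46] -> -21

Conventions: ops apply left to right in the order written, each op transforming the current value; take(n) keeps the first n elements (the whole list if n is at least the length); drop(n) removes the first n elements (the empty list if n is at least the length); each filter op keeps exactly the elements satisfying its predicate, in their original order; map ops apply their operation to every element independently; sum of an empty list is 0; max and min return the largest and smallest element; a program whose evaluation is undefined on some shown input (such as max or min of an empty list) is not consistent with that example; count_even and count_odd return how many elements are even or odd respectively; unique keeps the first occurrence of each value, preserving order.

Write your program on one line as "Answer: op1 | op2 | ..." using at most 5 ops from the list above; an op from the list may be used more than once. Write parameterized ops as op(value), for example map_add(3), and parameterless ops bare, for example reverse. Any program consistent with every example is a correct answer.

map_add(6) | take(1) | filter_lt(0) | sum

Check, running the answer program on each example:
  [-1, -39, 3] -> [5, -33, 9] -> [5] -> [] -> 0
  [-48, 9, 28, 7] -> [-42, 15, 34, 13] -> [-42] -> [-42] -> -42
  [19, 48, 34, -1, 9, 47, 0, 14, -1] -> [25, 54, 40, 5, 15, 53, 6, 20, 5] -> [25] -> [] -> 0
  [7, 15, -47, -29, -7, 48, 42, 42] -> [13, 21, -41, -23, -1, 54, 48, 48] -> [13] -> [] -> 0
  [-27, 9, -5, 39, 20, 20, 46, -7, -2, -46] -> [-21, 15, 1, 45, 26, 26, 52, -1, 4, -40] -> [-21] -> [-21] -> -21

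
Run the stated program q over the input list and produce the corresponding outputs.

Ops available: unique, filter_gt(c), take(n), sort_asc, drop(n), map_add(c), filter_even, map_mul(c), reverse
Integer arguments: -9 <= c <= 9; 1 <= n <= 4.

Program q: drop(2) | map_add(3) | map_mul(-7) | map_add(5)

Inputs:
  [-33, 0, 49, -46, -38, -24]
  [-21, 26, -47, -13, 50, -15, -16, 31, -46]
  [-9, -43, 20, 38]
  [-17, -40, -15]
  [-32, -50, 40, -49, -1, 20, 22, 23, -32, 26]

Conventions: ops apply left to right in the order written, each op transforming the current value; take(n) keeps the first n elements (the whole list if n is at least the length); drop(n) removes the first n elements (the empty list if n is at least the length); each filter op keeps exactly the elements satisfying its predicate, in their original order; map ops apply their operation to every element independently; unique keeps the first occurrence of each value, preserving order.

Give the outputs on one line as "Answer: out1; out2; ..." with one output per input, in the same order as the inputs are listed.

Execution, op by op:
  [-33, 0, 49, -46, -38, -24] -> [49, -46, -38, -24] -> [52, -43, -35, -21] -> [-364, 301, 245, 147] -> [-359, 306, 250, 152]
  [-21, 26, -47, -13, 50, -15, -16, 31, -46] -> [-47, -13, 50, -15, -16, 31, -46] -> [-44, -10, 53, -12, -13, 34, -43] -> [308, 70, -371, 84, 91, -238, 301] -> [313, 75, -366, 89, 96, -233, 306]
  [-9, -43, 20, 38] -> [20, 38] -> [23, 41] -> [-161, -287] -> [-156, -282]
  [-17, -40, -15] -> [-15] -> [-12] -> [84] -> [89]
  [-32, -50, 40, -49, -1, 20, 22, 23, -32, 26] -> [40, -49, -1, 20, 22, 23, -32, 26] -> [43, -46, 2, 23, 25, 26, -29, 29] -> [-301, 322, -14, -161, -175, -182, 203, -203] -> [-296, 327, -9, -156, -170, -177, 208, -198]

[-359, 306, 250, 152]; [313, 75, -366, 89, 96, -233, 306]; [-156, -282]; [89]; [-296, 327, -9, -156, -170, -177, 208, -198]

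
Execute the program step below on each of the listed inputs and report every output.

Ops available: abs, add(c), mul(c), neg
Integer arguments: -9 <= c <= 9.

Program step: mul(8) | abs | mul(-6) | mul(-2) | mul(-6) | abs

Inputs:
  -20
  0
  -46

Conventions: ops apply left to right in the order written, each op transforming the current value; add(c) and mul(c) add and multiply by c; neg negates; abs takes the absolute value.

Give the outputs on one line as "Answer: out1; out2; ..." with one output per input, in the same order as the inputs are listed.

Execution, op by op:
  -20 -> -160 -> 160 -> -960 -> 1920 -> -11520 -> 11520
  0 -> 0 -> 0 -> 0 -> 0 -> 0 -> 0
  -46 -> -368 -> 368 -> -2208 -> 4416 -> -26496 -> 26496

11520; 0; 26496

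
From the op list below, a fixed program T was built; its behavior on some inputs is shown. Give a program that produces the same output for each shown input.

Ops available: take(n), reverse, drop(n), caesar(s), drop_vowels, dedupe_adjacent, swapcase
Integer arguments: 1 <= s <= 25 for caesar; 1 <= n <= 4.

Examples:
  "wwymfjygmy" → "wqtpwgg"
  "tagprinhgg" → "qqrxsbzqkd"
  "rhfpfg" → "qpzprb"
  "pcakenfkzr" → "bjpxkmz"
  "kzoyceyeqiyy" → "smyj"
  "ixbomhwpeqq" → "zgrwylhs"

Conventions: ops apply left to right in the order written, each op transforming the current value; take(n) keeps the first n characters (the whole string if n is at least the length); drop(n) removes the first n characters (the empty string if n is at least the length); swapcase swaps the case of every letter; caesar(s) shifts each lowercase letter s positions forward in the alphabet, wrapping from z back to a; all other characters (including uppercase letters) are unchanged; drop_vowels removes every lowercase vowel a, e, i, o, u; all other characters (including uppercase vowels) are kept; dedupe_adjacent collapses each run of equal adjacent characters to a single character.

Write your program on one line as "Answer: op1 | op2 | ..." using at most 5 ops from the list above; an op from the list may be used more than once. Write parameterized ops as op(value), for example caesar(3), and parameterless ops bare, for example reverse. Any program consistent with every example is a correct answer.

caesar(1) | caesar(16) | reverse | caesar(19) | drop_vowels

Check, running the answer program on each example:
  "wwymfjygmy" -> "xxzngkzhnz" -> "nnpdwapxdp" -> "pdxpawdpnn" -> "iwqitpwigg" -> "wqtpwgg"
  "tagprinhgg" -> "ubhqsjoihh" -> "krxgizeyxx" -> "xxyezigxrk" -> "qqrxsbzqkd" -> "qqrxsbzqkd"
  "rhfpfg" -> "sigqgh" -> "iywgwx" -> "xwgwyi" -> "qpzprb" -> "qpzprb"
  "pcakenfkzr" -> "qdblfoglas" -> "gtrbvewbqi" -> "iqbwevbrtg" -> "bjupxoukmz" -> "bjpxkmz"
  "kzoyceyeqiyy" -> "lapzdfzfrjzz" -> "bqfptvpvhzpp" -> "ppzhvpvtpfqb" -> "iisaoiomiyju" -> "smyj"
  "ixbomhwpeqq" -> "jycpnixqfrr" -> "zosfdyngvhh" -> "hhvgnydfsoz" -> "aaozgrwylhs" -> "zgrwylhs"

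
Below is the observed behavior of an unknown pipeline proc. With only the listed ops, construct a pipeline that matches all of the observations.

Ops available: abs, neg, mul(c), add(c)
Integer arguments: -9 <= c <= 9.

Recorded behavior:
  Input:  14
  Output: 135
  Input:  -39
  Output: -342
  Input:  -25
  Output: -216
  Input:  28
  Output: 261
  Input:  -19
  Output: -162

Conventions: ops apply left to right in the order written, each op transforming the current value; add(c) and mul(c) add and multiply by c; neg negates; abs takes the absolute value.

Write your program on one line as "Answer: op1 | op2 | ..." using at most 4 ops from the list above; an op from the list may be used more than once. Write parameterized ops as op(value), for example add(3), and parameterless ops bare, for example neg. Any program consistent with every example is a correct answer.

neg | add(-1) | mul(-9)

Check, running the answer program on each example:
  14 -> -14 -> -15 -> 135
  -39 -> 39 -> 38 -> -342
  -25 -> 25 -> 24 -> -216
  28 -> -28 -> -29 -> 261
  -19 -> 19 -> 18 -> -162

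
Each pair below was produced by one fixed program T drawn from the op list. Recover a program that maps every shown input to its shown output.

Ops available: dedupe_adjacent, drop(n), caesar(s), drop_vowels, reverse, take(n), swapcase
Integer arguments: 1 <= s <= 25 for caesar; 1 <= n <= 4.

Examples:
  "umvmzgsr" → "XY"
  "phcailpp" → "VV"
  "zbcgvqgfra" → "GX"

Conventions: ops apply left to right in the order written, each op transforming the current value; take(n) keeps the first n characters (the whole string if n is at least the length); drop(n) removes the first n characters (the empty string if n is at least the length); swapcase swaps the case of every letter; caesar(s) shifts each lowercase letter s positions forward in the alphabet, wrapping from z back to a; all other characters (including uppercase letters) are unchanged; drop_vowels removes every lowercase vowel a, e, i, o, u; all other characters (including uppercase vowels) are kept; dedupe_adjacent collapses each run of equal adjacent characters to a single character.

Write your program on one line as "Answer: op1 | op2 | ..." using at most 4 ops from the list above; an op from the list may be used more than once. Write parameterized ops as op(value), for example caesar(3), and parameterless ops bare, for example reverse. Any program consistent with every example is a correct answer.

caesar(6) | swapcase | reverse | take(2)

Check, running the answer program on each example:
  "umvmzgsr" -> "asbsfmyx" -> "ASBSFMYX" -> "XYMFSBSA" -> "XY"
  "phcailpp" -> "vnigorvv" -> "VNIGORVV" -> "VVROGINV" -> "VV"
  "zbcgvqgfra" -> "fhimbwmlxg" -> "FHIMBWMLXG" -> "GXLMWBMIHF" -> "GX"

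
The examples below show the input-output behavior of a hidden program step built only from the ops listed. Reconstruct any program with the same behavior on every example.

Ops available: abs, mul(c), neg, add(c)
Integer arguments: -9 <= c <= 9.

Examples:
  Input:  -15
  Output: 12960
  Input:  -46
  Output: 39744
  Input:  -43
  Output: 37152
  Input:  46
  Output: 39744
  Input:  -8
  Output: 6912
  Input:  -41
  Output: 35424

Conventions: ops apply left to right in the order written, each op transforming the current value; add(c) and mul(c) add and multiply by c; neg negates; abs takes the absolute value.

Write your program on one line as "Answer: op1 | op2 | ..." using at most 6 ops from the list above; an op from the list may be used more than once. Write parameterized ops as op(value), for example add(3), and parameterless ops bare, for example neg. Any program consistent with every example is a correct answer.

neg | mul(6) | abs | mul(-8) | mul(-2) | mul(9)

Check, running the answer program on each example:
  -15 -> 15 -> 90 -> 90 -> -720 -> 1440 -> 12960
  -46 -> 46 -> 276 -> 276 -> -2208 -> 4416 -> 39744
  -43 -> 43 -> 258 -> 258 -> -2064 -> 4128 -> 37152
  46 -> -46 -> -276 -> 276 -> -2208 -> 4416 -> 39744
  -8 -> 8 -> 48 -> 48 -> -384 -> 768 -> 6912
  -41 -> 41 -> 246 -> 246 -> -1968 -> 3936 -> 35424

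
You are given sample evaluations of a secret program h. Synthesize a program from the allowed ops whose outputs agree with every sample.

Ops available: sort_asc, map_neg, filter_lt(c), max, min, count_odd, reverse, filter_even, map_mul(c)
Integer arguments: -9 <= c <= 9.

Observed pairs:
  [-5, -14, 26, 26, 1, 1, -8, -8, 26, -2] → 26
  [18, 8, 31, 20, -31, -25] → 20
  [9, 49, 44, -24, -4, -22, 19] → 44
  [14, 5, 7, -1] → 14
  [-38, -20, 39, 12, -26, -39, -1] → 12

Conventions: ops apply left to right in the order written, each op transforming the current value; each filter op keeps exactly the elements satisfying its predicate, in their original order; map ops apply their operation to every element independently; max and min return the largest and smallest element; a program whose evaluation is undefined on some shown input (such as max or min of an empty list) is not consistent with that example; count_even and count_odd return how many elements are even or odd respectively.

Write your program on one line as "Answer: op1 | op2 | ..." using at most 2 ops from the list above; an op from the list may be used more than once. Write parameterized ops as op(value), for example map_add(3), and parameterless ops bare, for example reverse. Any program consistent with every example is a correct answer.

filter_even | max

Check, running the answer program on each example:
  [-5, -14, 26, 26, 1, 1, -8, -8, 26, -2] -> [-14, 26, 26, -8, -8, 26, -2] -> 26
  [18, 8, 31, 20, -31, -25] -> [18, 8, 20] -> 20
  [9, 49, 44, -24, -4, -22, 19] -> [44, -24, -4, -22] -> 44
  [14, 5, 7, -1] -> [14] -> 14
  [-38, -20, 39, 12, -26, -39, -1] -> [-38, -20, 12, -26] -> 12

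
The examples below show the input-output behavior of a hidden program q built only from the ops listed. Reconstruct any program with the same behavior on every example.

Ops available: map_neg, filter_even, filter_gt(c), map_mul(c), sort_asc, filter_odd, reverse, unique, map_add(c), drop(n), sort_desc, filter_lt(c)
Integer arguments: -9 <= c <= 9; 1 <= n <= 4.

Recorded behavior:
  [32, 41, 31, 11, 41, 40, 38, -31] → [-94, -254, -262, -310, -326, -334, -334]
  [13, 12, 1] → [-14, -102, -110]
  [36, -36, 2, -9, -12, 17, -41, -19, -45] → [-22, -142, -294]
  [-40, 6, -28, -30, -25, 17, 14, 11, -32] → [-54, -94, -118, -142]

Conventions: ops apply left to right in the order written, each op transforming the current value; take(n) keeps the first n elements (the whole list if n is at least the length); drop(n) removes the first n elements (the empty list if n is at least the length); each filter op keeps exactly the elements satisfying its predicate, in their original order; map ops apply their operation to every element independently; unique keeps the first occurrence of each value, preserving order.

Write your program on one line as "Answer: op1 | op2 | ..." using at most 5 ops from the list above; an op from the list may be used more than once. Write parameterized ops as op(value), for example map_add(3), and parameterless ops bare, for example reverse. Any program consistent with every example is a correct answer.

sort_asc | map_mul(-8) | filter_lt(6) | map_add(-6)

Check, running the answer program on each example:
  [32, 41, 31, 11, 41, 40, 38, -31] -> [-31, 11, 31, 32, 38, 40, 41, 41] -> [248, -88, -248, -256, -304, -320, -328, -328] -> [-88, -248, -256, -304, -320, -328, -328] -> [-94, -254, -262, -310, -326, -334, -334]
  [13, 12, 1] -> [1, 12, 13] -> [-8, -96, -104] -> [-8, -96, -104] -> [-14, -102, -110]
  [36, -36, 2, -9, -12, 17, -41, -19, -45] -> [-45, -41, -36, -19, -12, -9, 2, 17, 36] -> [360, 328, 288, 152, 96, 72, -16, -136, -288] -> [-16, -136, -288] -> [-22, -142, -294]
  [-40, 6, -28, -30, -25, 17, 14, 11, -32] -> [-40, -32, -30, -28, -25, 6, 11, 14, 17] -> [320, 256, 240, 224, 200, -48, -88, -112, -136] -> [-48, -88, -112, -136] -> [-54, -94, -118, -142]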